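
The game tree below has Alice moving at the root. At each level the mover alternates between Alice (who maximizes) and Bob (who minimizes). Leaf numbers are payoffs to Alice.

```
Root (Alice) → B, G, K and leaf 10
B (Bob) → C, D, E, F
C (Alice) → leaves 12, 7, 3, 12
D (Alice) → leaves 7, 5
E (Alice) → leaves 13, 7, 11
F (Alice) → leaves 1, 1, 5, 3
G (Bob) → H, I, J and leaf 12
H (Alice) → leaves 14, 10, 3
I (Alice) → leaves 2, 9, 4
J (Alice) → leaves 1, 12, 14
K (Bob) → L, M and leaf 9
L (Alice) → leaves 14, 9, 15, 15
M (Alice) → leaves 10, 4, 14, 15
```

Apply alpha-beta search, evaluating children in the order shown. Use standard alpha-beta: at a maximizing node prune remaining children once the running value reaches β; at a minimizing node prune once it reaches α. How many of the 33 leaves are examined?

C [α=-∞,β=+∞]: v=12
D [α=-∞,β=12]: v=7
E [α=-∞,β=7]: v=13 after child 1 ≥ β → β-cutoff, skip 2
F [α=-∞,β=7]: v=5
B [α=-∞,β=+∞]: v=5
H [α=5,β=+∞]: v=14
I [α=5,β=14]: v=9
J [α=5,β=9]: v=12 after child 2 ≥ β → β-cutoff, skip 1
G [α=5,β=+∞]: v=9
L [α=9,β=+∞]: v=15
M [α=9,β=15]: v=15
K [α=9,β=+∞]: v=9
Root [α=-∞,β=+∞]: v=10
Leaves evaluated: 30 of 33.

30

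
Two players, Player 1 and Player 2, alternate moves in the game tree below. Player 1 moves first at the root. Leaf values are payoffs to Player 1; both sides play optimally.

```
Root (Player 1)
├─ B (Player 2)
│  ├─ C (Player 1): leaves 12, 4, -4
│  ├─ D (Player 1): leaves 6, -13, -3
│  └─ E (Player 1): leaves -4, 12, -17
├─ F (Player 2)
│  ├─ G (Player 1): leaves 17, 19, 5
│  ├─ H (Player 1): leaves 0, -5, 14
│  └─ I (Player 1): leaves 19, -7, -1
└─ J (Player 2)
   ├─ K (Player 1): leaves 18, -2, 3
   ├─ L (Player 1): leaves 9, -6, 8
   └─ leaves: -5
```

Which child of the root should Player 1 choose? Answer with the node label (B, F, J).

F

C (Player 1): max(12, 4, -4) = 12
D (Player 1): max(6, -13, -3) = 6
E (Player 1): max(-4, 12, -17) = 12
B (Player 2): min(12, 6, 12) = 6
G (Player 1): max(17, 19, 5) = 19
H (Player 1): max(0, -5, 14) = 14
I (Player 1): max(19, -7, -1) = 19
F (Player 2): min(19, 14, 19) = 14
K (Player 1): max(18, -2, 3) = 18
L (Player 1): max(9, -6, 8) = 9
J (Player 2): min(18, 9, -5) = -5
Root (Player 1): max(6, 14, -5) = 14
Player 1 picks the child with the highest value: F (value 14).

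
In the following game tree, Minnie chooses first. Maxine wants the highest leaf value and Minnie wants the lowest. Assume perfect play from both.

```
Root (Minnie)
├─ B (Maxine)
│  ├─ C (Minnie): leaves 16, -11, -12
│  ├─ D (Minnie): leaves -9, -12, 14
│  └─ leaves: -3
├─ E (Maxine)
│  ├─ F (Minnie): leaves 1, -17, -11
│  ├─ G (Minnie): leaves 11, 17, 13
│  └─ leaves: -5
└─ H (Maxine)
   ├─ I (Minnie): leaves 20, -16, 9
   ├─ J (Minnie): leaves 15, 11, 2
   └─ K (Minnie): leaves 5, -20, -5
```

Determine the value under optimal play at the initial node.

-3

C (Minnie): min(16, -11, -12) = -12
D (Minnie): min(-9, -12, 14) = -12
B (Maxine): max(-12, -12, -3) = -3
F (Minnie): min(1, -17, -11) = -17
G (Minnie): min(11, 17, 13) = 11
E (Maxine): max(-17, 11, -5) = 11
I (Minnie): min(20, -16, 9) = -16
J (Minnie): min(15, 11, 2) = 2
K (Minnie): min(5, -20, -5) = -20
H (Maxine): max(-16, 2, -20) = 2
Root (Minnie): min(-3, 11, 2) = -3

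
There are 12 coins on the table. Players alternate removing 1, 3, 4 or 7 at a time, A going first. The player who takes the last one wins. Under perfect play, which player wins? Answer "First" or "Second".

First

Mark each pile size as W (mover wins) or L (mover loses):
i:   0  1  2  3  4  5  6  7  8  9 10 11 12
     L  W  L  W  W  W  W  W  L  W  L  W  W
Position 12 is W, so the first player wins.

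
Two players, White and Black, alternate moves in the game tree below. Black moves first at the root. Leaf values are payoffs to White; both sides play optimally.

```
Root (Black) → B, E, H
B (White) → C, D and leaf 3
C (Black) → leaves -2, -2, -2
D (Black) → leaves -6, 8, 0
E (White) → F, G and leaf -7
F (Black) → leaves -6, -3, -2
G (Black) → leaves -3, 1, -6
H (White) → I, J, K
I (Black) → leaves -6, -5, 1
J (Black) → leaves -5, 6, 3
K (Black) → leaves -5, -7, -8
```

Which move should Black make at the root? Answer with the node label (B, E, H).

E

C (Black): min(-2, -2, -2) = -2
D (Black): min(-6, 8, 0) = -6
B (White): max(-2, -6, 3) = 3
F (Black): min(-6, -3, -2) = -6
G (Black): min(-3, 1, -6) = -6
E (White): max(-6, -6, -7) = -6
I (Black): min(-6, -5, 1) = -6
J (Black): min(-5, 6, 3) = -5
K (Black): min(-5, -7, -8) = -8
H (White): max(-6, -5, -8) = -5
Root (Black): min(3, -6, -5) = -6
Black picks the child with the lowest value: E (value -6).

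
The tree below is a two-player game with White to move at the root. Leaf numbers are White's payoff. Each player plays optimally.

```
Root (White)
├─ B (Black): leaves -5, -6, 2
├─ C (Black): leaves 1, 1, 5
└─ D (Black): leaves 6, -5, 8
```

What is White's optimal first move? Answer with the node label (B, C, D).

C

B (Black): min(-5, -6, 2) = -6
C (Black): min(1, 1, 5) = 1
D (Black): min(6, -5, 8) = -5
Root (White): max(-6, 1, -5) = 1
White picks the child with the highest value: C (value 1).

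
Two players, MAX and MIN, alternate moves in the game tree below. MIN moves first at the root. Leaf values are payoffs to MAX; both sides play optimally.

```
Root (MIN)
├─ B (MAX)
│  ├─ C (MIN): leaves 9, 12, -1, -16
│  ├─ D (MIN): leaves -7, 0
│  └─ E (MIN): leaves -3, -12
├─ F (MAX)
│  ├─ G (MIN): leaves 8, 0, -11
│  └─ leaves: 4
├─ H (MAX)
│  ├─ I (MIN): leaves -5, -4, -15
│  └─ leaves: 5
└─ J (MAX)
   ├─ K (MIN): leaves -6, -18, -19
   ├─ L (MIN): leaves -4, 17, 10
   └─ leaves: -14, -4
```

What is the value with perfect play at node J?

-4

K: min(-6, -18, -19) = -19
L: min(-4, 17, 10) = -4
J: max(-19, -4, -14, -4) = -4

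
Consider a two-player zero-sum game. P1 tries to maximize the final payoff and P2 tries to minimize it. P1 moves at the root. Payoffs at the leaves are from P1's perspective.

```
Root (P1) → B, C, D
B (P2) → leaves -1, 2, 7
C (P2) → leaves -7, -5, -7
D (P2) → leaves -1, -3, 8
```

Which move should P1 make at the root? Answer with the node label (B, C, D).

B (P2): min(-1, 2, 7) = -1
C (P2): min(-7, -5, -7) = -7
D (P2): min(-1, -3, 8) = -3
Root (P1): max(-1, -7, -3) = -1
P1 picks the child with the highest value: B (value -1).

B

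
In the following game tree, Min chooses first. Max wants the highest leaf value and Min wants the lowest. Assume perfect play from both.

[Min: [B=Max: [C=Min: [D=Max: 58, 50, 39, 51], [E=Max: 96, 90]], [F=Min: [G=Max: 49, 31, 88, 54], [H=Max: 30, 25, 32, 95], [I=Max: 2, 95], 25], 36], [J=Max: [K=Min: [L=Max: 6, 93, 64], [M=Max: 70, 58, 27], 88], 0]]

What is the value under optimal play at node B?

D: max(58, 50, 39, 51) = 58
E: max(96, 90) = 96
C: min(58, 96) = 58
G: max(49, 31, 88, 54) = 88
H: max(30, 25, 32, 95) = 95
I: max(2, 95) = 95
F: min(88, 95, 95, 25) = 25
B: max(58, 25, 36) = 58

58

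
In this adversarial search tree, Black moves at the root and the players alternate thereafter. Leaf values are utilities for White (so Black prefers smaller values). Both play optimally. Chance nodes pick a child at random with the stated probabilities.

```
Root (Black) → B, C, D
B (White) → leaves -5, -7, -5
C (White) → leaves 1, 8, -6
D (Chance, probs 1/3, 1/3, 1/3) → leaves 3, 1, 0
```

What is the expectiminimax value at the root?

-5

B (White): max(-5, -7, -5) = -5
C (White): max(1, 8, -6) = 8
D (Chance): 1/3·3 + 1/3·1 + 1/3·0 = 1.33
Root (Black): min(-5, 8, 1.33) = -5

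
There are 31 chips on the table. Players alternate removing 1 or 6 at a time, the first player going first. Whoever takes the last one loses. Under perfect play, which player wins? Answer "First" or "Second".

Positions where the player to move wins (W) vs loses (L):
i:   0  1  2  3  4  5  6  7  8  9 10 11 12 13 14 15 16 17 18 19 20 21 22 23 24 25 26 27 28 29 30 31
     W  L  W  L  W  L  W  W  L  W  L  W  L  W  W  L  W  L  W  L  W  W  L  W  L  W  L  W  W  L  W  L
Position 31 is L, so the second player wins.

Second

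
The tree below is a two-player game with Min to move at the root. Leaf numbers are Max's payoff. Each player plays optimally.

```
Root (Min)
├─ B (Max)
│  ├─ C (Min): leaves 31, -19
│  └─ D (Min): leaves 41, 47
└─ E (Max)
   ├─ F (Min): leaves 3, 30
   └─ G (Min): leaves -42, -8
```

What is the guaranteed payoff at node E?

3

F: min(3, 30) = 3
G: min(-42, -8) = -42
E: max(3, -42) = 3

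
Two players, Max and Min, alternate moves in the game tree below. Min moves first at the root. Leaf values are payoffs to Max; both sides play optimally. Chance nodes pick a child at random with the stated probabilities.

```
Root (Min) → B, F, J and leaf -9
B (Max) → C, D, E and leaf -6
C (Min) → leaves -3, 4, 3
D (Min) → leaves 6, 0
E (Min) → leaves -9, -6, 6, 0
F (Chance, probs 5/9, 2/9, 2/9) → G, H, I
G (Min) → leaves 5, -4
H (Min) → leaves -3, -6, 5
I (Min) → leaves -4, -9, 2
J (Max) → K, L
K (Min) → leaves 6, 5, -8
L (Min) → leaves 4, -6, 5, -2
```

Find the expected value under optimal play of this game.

C (Min): min(-3, 4, 3) = -3
D (Min): min(6, 0) = 0
E (Min): min(-9, -6, 6, 0) = -9
B (Max): max(-3, 0, -9, -6) = 0
G (Min): min(5, -4) = -4
H (Min): min(-3, -6, 5) = -6
I (Min): min(-4, -9, 2) = -9
F (Chance): 5/9·-4 + 2/9·-6 + 2/9·-9 = -5.56
K (Min): min(6, 5, -8) = -8
L (Min): min(4, -6, 5, -2) = -6
J (Max): max(-8, -6) = -6
Root (Min): min(0, -5.56, -6, -9) = -9

-9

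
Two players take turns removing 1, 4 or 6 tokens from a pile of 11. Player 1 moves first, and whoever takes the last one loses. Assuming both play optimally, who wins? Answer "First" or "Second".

Second

Mark each pile size as W (mover wins) or L (mover loses):
i:   0  1  2  3  4  5  6  7  8  9 10 11
     W  L  W  L  W  W  L  W  L  W  W  L
Position 11 is L, so the second player wins.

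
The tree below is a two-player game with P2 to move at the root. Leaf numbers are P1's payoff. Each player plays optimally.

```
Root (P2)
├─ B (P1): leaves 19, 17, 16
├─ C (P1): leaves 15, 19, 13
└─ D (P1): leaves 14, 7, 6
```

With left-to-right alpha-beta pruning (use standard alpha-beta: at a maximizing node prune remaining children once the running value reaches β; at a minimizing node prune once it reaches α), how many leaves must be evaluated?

B [α=-∞,β=+∞]: v=19
C [α=-∞,β=19]: v=19 after child 2 ≥ β → β-cutoff, skip 1
D [α=-∞,β=19]: v=14
Root [α=-∞,β=+∞]: v=14
Leaves evaluated: 8 of 9.

8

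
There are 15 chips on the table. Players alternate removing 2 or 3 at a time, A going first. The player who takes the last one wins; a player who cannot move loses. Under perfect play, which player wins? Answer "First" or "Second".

Positions where the player to move wins (W) vs loses (L):
i:   0  1  2  3  4  5  6  7  8  9 10 11 12 13 14 15
     L  L  W  W  W  L  L  W  W  W  L  L  W  W  W  L
Position 15 is L, so the second player wins.

Second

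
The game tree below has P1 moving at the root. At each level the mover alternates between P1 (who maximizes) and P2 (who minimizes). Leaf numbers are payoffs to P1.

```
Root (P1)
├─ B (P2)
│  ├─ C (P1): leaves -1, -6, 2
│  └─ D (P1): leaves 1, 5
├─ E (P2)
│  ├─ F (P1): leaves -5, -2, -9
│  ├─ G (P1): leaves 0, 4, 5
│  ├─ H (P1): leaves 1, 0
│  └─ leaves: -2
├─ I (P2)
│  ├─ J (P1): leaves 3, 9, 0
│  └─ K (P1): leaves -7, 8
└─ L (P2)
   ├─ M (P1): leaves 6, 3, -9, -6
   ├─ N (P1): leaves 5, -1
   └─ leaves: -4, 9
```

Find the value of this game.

C (P1): max(-1, -6, 2) = 2
D (P1): max(1, 5) = 5
B (P2): min(2, 5) = 2
F (P1): max(-5, -2, -9) = -2
G (P1): max(0, 4, 5) = 5
H (P1): max(1, 0) = 1
E (P2): min(-2, 5, 1, -2) = -2
J (P1): max(3, 9, 0) = 9
K (P1): max(-7, 8) = 8
I (P2): min(9, 8) = 8
M (P1): max(6, 3, -9, -6) = 6
N (P1): max(5, -1) = 5
L (P2): min(6, 5, -4, 9) = -4
Root (P1): max(2, -2, 8, -4) = 8

8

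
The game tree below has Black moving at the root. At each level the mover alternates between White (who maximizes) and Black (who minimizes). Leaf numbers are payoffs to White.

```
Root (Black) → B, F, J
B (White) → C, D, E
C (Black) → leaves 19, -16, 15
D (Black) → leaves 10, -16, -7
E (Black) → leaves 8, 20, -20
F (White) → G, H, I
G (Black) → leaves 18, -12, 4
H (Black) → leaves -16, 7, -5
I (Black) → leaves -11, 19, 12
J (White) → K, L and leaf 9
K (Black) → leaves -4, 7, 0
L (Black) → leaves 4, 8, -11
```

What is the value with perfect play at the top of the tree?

C (Black): min(19, -16, 15) = -16
D (Black): min(10, -16, -7) = -16
E (Black): min(8, 20, -20) = -20
B (White): max(-16, -16, -20) = -16
G (Black): min(18, -12, 4) = -12
H (Black): min(-16, 7, -5) = -16
I (Black): min(-11, 19, 12) = -11
F (White): max(-12, -16, -11) = -11
K (Black): min(-4, 7, 0) = -4
L (Black): min(4, 8, -11) = -11
J (White): max(-4, -11, 9) = 9
Root (Black): min(-16, -11, 9) = -16

-16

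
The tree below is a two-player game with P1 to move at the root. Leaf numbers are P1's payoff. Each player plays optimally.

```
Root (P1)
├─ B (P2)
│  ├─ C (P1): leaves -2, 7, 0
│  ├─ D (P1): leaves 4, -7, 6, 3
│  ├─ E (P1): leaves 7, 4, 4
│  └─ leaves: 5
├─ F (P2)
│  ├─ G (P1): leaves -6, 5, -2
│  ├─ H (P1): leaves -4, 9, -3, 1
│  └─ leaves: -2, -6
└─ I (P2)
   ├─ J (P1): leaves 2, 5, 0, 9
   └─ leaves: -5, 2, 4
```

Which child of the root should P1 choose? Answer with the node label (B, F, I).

C (P1): max(-2, 7, 0) = 7
D (P1): max(4, -7, 6, 3) = 6
E (P1): max(7, 4, 4) = 7
B (P2): min(7, 6, 7, 5) = 5
G (P1): max(-6, 5, -2) = 5
H (P1): max(-4, 9, -3, 1) = 9
F (P2): min(5, 9, -2, -6) = -6
J (P1): max(2, 5, 0, 9) = 9
I (P2): min(9, -5, 2, 4) = -5
Root (P1): max(5, -6, -5) = 5
P1 picks the child with the highest value: B (value 5).

B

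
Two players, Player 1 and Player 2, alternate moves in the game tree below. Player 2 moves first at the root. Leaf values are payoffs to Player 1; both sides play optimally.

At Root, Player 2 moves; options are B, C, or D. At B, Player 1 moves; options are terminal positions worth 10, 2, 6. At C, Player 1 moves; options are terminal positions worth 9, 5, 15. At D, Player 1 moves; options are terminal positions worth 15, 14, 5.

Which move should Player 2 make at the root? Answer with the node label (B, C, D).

B (Player 1): max(10, 2, 6) = 10
C (Player 1): max(9, 5, 15) = 15
D (Player 1): max(15, 14, 5) = 15
Root (Player 2): min(10, 15, 15) = 10
Player 2 picks the child with the lowest value: B (value 10).

B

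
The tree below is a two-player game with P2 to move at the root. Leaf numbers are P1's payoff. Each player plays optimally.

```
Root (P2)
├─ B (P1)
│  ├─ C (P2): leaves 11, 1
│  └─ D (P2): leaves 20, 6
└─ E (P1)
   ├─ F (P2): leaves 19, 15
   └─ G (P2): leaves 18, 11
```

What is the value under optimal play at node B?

C: min(11, 1) = 1
D: min(20, 6) = 6
B: max(1, 6) = 6

6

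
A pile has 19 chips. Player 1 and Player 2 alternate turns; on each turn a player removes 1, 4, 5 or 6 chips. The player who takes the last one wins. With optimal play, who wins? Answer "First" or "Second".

W/L table (W = player to move can force a win):
i:   0  1  2  3  4  5  6  7  8  9 10 11 12 13 14 15 16 17 18 19
     L  W  L  W  W  W  W  W  W  L  W  L  W  W  W  W  W  W  L  W
Position 19 is W, so the first player wins.

First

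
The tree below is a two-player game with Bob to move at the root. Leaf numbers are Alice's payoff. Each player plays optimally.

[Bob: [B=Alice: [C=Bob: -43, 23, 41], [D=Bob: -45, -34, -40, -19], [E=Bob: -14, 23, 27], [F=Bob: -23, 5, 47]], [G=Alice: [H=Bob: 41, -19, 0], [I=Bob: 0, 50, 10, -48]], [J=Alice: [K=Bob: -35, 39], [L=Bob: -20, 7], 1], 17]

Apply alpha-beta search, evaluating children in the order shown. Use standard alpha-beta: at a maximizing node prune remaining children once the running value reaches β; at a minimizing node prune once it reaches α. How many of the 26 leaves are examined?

C [α=-∞,β=+∞]: v=-43
D [α=-43,β=+∞]: v=-45 after child 1 ≤ α → α-cutoff, skip 3
E [α=-43,β=+∞]: v=-14
F [α=-14,β=+∞]: v=-23 after child 1 ≤ α → α-cutoff, skip 2
B [α=-∞,β=+∞]: v=-14
H [α=-∞,β=-14]: v=-19
I [α=-19,β=-14]: v=-48
G [α=-∞,β=-14]: v=-19
K [α=-∞,β=-19]: v=-35
L [α=-35,β=-19]: v=-20
J [α=-∞,β=-19]: v=1
Root [α=-∞,β=+∞]: v=-19
Leaves evaluated: 21 of 26.

21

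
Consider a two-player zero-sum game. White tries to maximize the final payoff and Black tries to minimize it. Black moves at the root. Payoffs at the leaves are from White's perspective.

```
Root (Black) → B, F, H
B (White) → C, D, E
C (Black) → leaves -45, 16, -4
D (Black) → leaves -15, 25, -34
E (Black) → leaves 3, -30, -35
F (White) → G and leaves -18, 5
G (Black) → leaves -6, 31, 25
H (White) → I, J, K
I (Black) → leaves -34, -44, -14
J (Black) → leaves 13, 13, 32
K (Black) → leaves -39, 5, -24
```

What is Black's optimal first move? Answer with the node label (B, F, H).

B

C (Black): min(-45, 16, -4) = -45
D (Black): min(-15, 25, -34) = -34
E (Black): min(3, -30, -35) = -35
B (White): max(-45, -34, -35) = -34
G (Black): min(-6, 31, 25) = -6
F (White): max(-6, -18, 5) = 5
I (Black): min(-34, -44, -14) = -44
J (Black): min(13, 13, 32) = 13
K (Black): min(-39, 5, -24) = -39
H (White): max(-44, 13, -39) = 13
Root (Black): min(-34, 5, 13) = -34
Black picks the child with the lowest value: B (value -34).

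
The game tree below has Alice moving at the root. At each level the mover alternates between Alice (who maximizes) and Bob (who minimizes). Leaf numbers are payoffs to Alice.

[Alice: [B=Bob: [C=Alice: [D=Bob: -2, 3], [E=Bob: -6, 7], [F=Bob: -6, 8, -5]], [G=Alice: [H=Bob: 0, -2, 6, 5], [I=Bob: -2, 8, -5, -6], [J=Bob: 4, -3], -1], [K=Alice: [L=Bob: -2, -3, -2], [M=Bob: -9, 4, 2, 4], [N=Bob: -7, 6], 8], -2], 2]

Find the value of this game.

2

D (Bob): min(-2, 3) = -2
E (Bob): min(-6, 7) = -6
F (Bob): min(-6, 8, -5) = -6
C (Alice): max(-2, -6, -6) = -2
H (Bob): min(0, -2, 6, 5) = -2
I (Bob): min(-2, 8, -5, -6) = -6
J (Bob): min(4, -3) = -3
G (Alice): max(-2, -6, -3, -1) = -1
L (Bob): min(-2, -3, -2) = -3
M (Bob): min(-9, 4, 2, 4) = -9
N (Bob): min(-7, 6) = -7
K (Alice): max(-3, -9, -7, 8) = 8
B (Bob): min(-2, -1, 8, -2) = -2
Root (Alice): max(-2, 2) = 2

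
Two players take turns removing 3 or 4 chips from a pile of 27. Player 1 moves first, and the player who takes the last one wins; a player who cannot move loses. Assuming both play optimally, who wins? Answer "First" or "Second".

W/L table (W = player to move can force a win):
i:   0  1  2  3  4  5  6  7  8  9 10 11 12 13 14 15 16 17 18 19 20 21 22 23 24 25 26 27
     L  L  L  W  W  W  W  L  L  L  W  W  W  W  L  L  L  W  W  W  W  L  L  L  W  W  W  W
Position 27 is W, so the first player wins.

First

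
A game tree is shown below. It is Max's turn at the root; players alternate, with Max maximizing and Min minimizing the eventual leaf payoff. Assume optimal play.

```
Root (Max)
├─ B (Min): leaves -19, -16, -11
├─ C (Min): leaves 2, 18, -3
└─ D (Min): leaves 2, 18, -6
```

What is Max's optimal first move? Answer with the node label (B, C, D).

B (Min): min(-19, -16, -11) = -19
C (Min): min(2, 18, -3) = -3
D (Min): min(2, 18, -6) = -6
Root (Max): max(-19, -3, -6) = -3
Max picks the child with the highest value: C (value -3).

C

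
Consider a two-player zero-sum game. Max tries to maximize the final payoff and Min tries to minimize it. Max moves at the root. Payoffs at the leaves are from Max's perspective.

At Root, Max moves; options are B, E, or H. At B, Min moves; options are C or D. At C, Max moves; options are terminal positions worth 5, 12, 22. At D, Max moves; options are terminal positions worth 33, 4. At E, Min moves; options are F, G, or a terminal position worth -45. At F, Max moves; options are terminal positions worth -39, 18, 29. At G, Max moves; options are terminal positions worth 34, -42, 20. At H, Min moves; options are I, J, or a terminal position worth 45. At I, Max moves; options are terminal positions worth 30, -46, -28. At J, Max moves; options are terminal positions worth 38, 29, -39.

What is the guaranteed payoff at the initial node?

C (Max): max(5, 12, 22) = 22
D (Max): max(33, 4) = 33
B (Min): min(22, 33) = 22
F (Max): max(-39, 18, 29) = 29
G (Max): max(34, -42, 20) = 34
E (Min): min(29, 34, -45) = -45
I (Max): max(30, -46, -28) = 30
J (Max): max(38, 29, -39) = 38
H (Min): min(30, 38, 45) = 30
Root (Max): max(22, -45, 30) = 30

30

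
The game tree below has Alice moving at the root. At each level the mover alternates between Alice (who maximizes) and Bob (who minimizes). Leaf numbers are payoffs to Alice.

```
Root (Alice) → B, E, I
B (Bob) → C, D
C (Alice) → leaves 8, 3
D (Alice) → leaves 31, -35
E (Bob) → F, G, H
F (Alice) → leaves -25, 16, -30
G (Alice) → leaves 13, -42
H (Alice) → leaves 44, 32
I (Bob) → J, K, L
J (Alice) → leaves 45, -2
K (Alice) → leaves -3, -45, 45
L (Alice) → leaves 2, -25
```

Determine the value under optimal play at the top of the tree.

C (Alice): max(8, 3) = 8
D (Alice): max(31, -35) = 31
B (Bob): min(8, 31) = 8
F (Alice): max(-25, 16, -30) = 16
G (Alice): max(13, -42) = 13
H (Alice): max(44, 32) = 44
E (Bob): min(16, 13, 44) = 13
J (Alice): max(45, -2) = 45
K (Alice): max(-3, -45, 45) = 45
L (Alice): max(2, -25) = 2
I (Bob): min(45, 45, 2) = 2
Root (Alice): max(8, 13, 2) = 13

13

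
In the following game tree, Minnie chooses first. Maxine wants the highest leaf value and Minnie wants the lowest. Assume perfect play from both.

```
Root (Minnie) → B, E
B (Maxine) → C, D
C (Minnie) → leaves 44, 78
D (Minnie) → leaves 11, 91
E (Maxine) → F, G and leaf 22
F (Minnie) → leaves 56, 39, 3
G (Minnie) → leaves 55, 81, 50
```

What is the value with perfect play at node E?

F: min(56, 39, 3) = 3
G: min(55, 81, 50) = 50
E: max(3, 50, 22) = 50

50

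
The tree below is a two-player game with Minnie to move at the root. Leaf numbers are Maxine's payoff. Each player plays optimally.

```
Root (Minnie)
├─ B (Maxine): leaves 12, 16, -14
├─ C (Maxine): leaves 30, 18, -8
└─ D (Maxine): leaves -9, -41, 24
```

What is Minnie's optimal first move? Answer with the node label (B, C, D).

B

B (Maxine): max(12, 16, -14) = 16
C (Maxine): max(30, 18, -8) = 30
D (Maxine): max(-9, -41, 24) = 24
Root (Minnie): min(16, 30, 24) = 16
Minnie picks the child with the lowest value: B (value 16).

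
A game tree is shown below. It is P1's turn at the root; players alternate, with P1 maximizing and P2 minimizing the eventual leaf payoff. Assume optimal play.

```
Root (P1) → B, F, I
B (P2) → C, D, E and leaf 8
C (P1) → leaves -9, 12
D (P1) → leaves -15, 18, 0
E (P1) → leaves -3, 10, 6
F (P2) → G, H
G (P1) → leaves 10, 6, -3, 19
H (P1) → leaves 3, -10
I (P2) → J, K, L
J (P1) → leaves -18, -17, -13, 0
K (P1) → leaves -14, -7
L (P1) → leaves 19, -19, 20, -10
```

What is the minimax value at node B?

C: max(-9, 12) = 12
D: max(-15, 18, 0) = 18
E: max(-3, 10, 6) = 10
B: min(12, 18, 10, 8) = 8

8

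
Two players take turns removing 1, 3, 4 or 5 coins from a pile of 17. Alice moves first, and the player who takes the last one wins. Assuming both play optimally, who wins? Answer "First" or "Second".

First

W/L table (W = player to move can force a win):
i:   0  1  2  3  4  5  6  7  8  9 10 11 12 13 14 15 16 17
     L  W  L  W  W  W  W  W  L  W  L  W  W  W  W  W  L  W
Position 17 is W, so the first player wins.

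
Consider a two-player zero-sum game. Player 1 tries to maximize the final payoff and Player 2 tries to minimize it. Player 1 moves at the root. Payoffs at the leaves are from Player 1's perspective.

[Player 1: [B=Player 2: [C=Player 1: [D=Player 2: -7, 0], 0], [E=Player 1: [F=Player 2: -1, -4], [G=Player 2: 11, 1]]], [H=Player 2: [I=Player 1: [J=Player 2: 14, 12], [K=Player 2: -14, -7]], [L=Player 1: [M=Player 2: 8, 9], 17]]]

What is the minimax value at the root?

12

D (Player 2): min(-7, 0) = -7
C (Player 1): max(-7, 0) = 0
F (Player 2): min(-1, -4) = -4
G (Player 2): min(11, 1) = 1
E (Player 1): max(-4, 1) = 1
B (Player 2): min(0, 1) = 0
J (Player 2): min(14, 12) = 12
K (Player 2): min(-14, -7) = -14
I (Player 1): max(12, -14) = 12
M (Player 2): min(8, 9) = 8
L (Player 1): max(8, 17) = 17
H (Player 2): min(12, 17) = 12
Root (Player 1): max(0, 12) = 12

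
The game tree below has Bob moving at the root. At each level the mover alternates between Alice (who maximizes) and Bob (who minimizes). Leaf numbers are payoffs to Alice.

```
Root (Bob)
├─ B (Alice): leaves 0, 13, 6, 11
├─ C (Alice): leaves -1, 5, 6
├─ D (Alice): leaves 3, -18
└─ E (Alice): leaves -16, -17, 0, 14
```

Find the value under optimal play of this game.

B (Alice): max(0, 13, 6, 11) = 13
C (Alice): max(-1, 5, 6) = 6
D (Alice): max(3, -18) = 3
E (Alice): max(-16, -17, 0, 14) = 14
Root (Bob): min(13, 6, 3, 14) = 3

3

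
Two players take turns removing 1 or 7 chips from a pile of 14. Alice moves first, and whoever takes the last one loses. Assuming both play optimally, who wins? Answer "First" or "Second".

Positions where the player to move wins (W) vs loses (L):
i:   0  1  2  3  4  5  6  7  8  9 10 11 12 13 14
     W  L  W  L  W  L  W  L  W  L  W  L  W  L  W
Position 14 is W, so the first player wins.

First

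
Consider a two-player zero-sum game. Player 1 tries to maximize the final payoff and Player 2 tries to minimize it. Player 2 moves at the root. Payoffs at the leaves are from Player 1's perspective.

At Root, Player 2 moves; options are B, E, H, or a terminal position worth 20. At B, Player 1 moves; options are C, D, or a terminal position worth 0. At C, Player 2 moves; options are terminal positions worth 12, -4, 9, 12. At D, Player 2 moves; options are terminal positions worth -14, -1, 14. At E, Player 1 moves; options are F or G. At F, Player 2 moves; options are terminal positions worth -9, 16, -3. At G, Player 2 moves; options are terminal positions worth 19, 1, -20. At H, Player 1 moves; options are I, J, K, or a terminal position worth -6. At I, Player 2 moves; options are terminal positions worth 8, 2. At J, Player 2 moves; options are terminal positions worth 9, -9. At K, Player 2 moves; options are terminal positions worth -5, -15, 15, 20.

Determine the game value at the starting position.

C (Player 2): min(12, -4, 9, 12) = -4
D (Player 2): min(-14, -1, 14) = -14
B (Player 1): max(-4, -14, 0) = 0
F (Player 2): min(-9, 16, -3) = -9
G (Player 2): min(19, 1, -20) = -20
E (Player 1): max(-9, -20) = -9
I (Player 2): min(8, 2) = 2
J (Player 2): min(9, -9) = -9
K (Player 2): min(-5, -15, 15, 20) = -15
H (Player 1): max(2, -9, -15, -6) = 2
Root (Player 2): min(0, -9, 2, 20) = -9

-9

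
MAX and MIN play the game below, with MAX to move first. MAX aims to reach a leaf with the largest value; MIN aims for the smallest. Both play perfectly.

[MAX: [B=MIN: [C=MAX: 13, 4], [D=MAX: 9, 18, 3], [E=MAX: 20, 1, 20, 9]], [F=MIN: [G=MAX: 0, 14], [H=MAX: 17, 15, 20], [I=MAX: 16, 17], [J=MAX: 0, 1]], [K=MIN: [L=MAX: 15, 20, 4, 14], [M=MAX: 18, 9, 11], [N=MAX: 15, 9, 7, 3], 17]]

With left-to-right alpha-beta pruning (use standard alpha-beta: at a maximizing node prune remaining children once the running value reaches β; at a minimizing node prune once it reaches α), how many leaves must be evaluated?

C [α=-∞,β=+∞]: v=13
D [α=-∞,β=13]: v=18 after child 2 ≥ β → β-cutoff, skip 1
E [α=-∞,β=13]: v=20 after child 1 ≥ β → β-cutoff, skip 3
B [α=-∞,β=+∞]: v=13
G [α=13,β=+∞]: v=14
H [α=13,β=14]: v=17 after child 1 ≥ β → β-cutoff, skip 2
I [α=13,β=14]: v=16 after child 1 ≥ β → β-cutoff, skip 1
J [α=13,β=14]: v=1
F [α=13,β=+∞]: v=1
L [α=13,β=+∞]: v=20
M [α=13,β=20]: v=18
N [α=13,β=18]: v=15
K [α=13,β=+∞]: v=15
Root [α=-∞,β=+∞]: v=15
Leaves evaluated: 23 of 30.

23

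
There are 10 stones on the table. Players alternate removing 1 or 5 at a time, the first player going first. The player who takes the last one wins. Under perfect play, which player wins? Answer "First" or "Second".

Second

Compute winning (W) and losing (L) positions by backward induction:
i:   0  1  2  3  4  5  6  7  8  9 10
     L  W  L  W  L  W  L  W  L  W  L
Position 10 is L, so the second player wins.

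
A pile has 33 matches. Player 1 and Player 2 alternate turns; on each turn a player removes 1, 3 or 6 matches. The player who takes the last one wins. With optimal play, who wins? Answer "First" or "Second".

First

i:   0  1  2  3  4  5  6  7  8  9 10 11 12 13 14 15 16 17 18 19 20 21 22 23 24 25 26 27 28 29 30 31 32 33
     L  W  L  W  L  W  W  W  W  L  W  L  W  L  W  W  W  W  L  W  L  W  L  W  W  W  W  L  W  L  W  L  W  W
Position 33 is W, so the first player wins.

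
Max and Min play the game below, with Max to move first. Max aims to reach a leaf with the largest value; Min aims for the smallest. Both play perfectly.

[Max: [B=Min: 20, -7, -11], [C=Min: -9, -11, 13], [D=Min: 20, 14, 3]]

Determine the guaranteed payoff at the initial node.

B (Min): min(20, -7, -11) = -11
C (Min): min(-9, -11, 13) = -11
D (Min): min(20, 14, 3) = 3
Root (Max): max(-11, -11, 3) = 3

3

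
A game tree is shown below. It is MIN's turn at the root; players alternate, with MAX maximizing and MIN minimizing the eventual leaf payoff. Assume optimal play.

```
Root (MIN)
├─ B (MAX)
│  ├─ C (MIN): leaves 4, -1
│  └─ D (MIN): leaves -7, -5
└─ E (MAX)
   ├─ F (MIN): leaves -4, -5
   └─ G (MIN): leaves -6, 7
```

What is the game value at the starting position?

C (MIN): min(4, -1) = -1
D (MIN): min(-7, -5) = -7
B (MAX): max(-1, -7) = -1
F (MIN): min(-4, -5) = -5
G (MIN): min(-6, 7) = -6
E (MAX): max(-5, -6) = -5
Root (MIN): min(-1, -5) = -5

-5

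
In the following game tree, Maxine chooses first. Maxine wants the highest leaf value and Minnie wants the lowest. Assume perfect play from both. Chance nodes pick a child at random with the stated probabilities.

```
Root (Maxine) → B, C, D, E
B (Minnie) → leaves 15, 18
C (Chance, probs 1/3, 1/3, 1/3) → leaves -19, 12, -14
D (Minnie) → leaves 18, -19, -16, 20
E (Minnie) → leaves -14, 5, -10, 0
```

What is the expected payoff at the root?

B (Minnie): min(15, 18) = 15
C (Chance): 1/3·-19 + 1/3·12 + 1/3·-14 = -7
D (Minnie): min(18, -19, -16, 20) = -19
E (Minnie): min(-14, 5, -10, 0) = -14
Root (Maxine): max(15, -7, -19, -14) = 15

15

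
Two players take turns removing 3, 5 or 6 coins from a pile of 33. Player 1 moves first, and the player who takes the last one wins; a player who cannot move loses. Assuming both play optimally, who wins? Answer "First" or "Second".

First

W/L table (W = player to move can force a win):
i:   0  1  2  3  4  5  6  7  8  9 10 11 12 13 14 15 16 17 18 19 20 21 22 23 24 25 26 27 28 29 30 31 32 33
     L  L  L  W  W  W  W  W  W  L  L  L  W  W  W  W  W  W  L  L  L  W  W  W  W  W  W  L  L  L  W  W  W  W
Position 33 is W, so the first player wins.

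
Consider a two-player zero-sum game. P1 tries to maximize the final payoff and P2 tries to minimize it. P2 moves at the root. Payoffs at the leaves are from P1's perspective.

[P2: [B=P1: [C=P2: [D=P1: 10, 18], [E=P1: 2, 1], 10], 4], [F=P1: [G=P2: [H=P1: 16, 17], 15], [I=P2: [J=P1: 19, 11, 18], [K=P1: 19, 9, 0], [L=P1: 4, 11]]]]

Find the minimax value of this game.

4

D (P1): max(10, 18) = 18
E (P1): max(2, 1) = 2
C (P2): min(18, 2, 10) = 2
B (P1): max(2, 4) = 4
H (P1): max(16, 17) = 17
G (P2): min(17, 15) = 15
J (P1): max(19, 11, 18) = 19
K (P1): max(19, 9, 0) = 19
L (P1): max(4, 11) = 11
I (P2): min(19, 19, 11) = 11
F (P1): max(15, 11) = 15
Root (P2): min(4, 15) = 4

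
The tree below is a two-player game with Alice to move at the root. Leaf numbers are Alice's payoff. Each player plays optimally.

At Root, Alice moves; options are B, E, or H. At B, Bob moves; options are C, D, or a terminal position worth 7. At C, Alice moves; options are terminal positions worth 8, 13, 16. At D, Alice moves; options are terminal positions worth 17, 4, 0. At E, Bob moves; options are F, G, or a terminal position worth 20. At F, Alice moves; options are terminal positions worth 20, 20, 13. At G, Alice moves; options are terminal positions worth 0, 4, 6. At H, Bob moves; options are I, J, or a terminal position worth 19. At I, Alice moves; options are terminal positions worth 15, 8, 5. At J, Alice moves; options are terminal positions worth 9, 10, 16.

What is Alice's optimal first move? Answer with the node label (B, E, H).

C (Alice): max(8, 13, 16) = 16
D (Alice): max(17, 4, 0) = 17
B (Bob): min(16, 17, 7) = 7
F (Alice): max(20, 20, 13) = 20
G (Alice): max(0, 4, 6) = 6
E (Bob): min(20, 6, 20) = 6
I (Alice): max(15, 8, 5) = 15
J (Alice): max(9, 10, 16) = 16
H (Bob): min(15, 16, 19) = 15
Root (Alice): max(7, 6, 15) = 15
Alice picks the child with the highest value: H (value 15).

H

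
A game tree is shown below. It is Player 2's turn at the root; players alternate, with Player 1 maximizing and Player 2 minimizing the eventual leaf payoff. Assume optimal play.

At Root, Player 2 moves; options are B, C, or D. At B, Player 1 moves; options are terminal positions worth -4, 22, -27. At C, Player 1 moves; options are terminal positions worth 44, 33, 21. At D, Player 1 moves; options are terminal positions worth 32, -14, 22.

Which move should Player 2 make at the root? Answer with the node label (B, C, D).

B (Player 1): max(-4, 22, -27) = 22
C (Player 1): max(44, 33, 21) = 44
D (Player 1): max(32, -14, 22) = 32
Root (Player 2): min(22, 44, 32) = 22
Player 2 picks the child with the lowest value: B (value 22).

B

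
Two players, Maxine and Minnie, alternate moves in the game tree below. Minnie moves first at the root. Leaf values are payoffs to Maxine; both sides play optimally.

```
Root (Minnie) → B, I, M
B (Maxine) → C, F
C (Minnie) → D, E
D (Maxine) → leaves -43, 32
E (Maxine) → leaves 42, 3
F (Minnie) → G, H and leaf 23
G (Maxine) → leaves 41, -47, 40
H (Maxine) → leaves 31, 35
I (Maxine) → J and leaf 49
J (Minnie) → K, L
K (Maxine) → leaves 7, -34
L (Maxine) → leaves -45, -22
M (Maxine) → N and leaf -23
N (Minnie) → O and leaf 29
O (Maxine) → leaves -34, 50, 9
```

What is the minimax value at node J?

K: max(7, -34) = 7
L: max(-45, -22) = -22
J: min(7, -22) = -22

-22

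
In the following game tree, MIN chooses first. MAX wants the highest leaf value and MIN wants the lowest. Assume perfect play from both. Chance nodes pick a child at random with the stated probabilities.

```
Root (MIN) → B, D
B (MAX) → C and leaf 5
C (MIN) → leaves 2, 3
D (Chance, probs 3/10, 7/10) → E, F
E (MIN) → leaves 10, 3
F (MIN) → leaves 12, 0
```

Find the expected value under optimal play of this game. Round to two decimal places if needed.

C (MIN): min(2, 3) = 2
B (MAX): max(2, 5) = 5
E (MIN): min(10, 3) = 3
F (MIN): min(12, 0) = 0
D (Chance): 3/10·3 + 7/10·0 = 0.9
Root (MIN): min(5, 0.9) = 0.9

0.9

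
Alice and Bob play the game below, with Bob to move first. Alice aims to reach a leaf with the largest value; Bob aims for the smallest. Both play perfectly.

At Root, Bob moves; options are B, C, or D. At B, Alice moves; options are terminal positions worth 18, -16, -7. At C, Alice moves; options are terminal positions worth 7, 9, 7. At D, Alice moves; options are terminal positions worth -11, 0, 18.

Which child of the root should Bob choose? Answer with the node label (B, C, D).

C

B (Alice): max(18, -16, -7) = 18
C (Alice): max(7, 9, 7) = 9
D (Alice): max(-11, 0, 18) = 18
Root (Bob): min(18, 9, 18) = 9
Bob picks the child with the lowest value: C (value 9).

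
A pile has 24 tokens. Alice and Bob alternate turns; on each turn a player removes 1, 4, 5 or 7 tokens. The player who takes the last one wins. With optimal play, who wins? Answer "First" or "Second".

Second

W/L table (W = player to move can force a win):
i:   0  1  2  3  4  5  6  7  8  9 10 11 12 13 14 15 16 17 18 19 20 21 22 23 24
     L  W  L  W  W  W  W  W  L  W  L  W  W  W  W  W  L  W  L  W  W  W  W  W  L
Position 24 is L, so the second player wins.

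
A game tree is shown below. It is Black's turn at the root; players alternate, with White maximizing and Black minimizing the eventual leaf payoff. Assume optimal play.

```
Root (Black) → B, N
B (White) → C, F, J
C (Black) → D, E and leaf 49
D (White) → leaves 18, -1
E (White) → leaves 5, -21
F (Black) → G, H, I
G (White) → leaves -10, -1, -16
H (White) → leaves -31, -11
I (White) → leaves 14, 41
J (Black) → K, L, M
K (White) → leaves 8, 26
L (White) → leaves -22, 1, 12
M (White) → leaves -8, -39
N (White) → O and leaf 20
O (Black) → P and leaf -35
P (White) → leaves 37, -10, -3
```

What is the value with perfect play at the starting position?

5

D (White): max(18, -1) = 18
E (White): max(5, -21) = 5
C (Black): min(18, 5, 49) = 5
G (White): max(-10, -1, -16) = -1
H (White): max(-31, -11) = -11
I (White): max(14, 41) = 41
F (Black): min(-1, -11, 41) = -11
K (White): max(8, 26) = 26
L (White): max(-22, 1, 12) = 12
M (White): max(-8, -39) = -8
J (Black): min(26, 12, -8) = -8
B (White): max(5, -11, -8) = 5
P (White): max(37, -10, -3) = 37
O (Black): min(37, -35) = -35
N (White): max(-35, 20) = 20
Root (Black): min(5, 20) = 5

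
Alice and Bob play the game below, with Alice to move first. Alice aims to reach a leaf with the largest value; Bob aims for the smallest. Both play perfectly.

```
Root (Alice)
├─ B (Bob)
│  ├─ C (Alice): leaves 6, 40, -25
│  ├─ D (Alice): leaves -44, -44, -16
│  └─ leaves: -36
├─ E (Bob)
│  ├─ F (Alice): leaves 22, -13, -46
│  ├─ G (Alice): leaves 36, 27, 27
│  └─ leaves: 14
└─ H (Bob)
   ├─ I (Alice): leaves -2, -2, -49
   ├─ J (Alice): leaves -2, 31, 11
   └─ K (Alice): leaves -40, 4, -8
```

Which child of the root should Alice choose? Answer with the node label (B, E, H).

C (Alice): max(6, 40, -25) = 40
D (Alice): max(-44, -44, -16) = -16
B (Bob): min(40, -16, -36) = -36
F (Alice): max(22, -13, -46) = 22
G (Alice): max(36, 27, 27) = 36
E (Bob): min(22, 36, 14) = 14
I (Alice): max(-2, -2, -49) = -2
J (Alice): max(-2, 31, 11) = 31
K (Alice): max(-40, 4, -8) = 4
H (Bob): min(-2, 31, 4) = -2
Root (Alice): max(-36, 14, -2) = 14
Alice picks the child with the highest value: E (value 14).

E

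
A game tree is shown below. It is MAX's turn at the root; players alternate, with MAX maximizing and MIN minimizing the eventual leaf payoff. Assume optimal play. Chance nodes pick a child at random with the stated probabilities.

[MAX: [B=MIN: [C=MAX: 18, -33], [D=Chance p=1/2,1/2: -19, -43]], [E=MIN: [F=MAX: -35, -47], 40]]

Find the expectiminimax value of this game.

-31

C (MAX): max(18, -33) = 18
D (Chance): 1/2·-19 + 1/2·-43 = -31
B (MIN): min(18, -31) = -31
F (MAX): max(-35, -47) = -35
E (MIN): min(-35, 40) = -35
Root (MAX): max(-31, -35) = -31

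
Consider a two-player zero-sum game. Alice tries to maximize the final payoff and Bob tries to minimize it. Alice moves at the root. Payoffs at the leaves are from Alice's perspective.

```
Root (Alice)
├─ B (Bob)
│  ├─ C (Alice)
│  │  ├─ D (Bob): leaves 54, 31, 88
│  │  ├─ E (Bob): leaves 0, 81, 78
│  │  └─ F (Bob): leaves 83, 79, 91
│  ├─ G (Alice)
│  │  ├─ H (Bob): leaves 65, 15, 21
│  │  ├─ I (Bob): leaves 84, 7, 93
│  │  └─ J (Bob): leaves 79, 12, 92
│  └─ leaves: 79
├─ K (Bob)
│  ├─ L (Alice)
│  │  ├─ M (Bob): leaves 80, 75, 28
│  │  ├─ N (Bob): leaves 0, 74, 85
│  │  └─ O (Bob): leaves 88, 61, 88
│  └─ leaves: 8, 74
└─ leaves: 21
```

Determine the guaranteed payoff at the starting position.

21

D (Bob): min(54, 31, 88) = 31
E (Bob): min(0, 81, 78) = 0
F (Bob): min(83, 79, 91) = 79
C (Alice): max(31, 0, 79) = 79
H (Bob): min(65, 15, 21) = 15
I (Bob): min(84, 7, 93) = 7
J (Bob): min(79, 12, 92) = 12
G (Alice): max(15, 7, 12) = 15
B (Bob): min(79, 15, 79) = 15
M (Bob): min(80, 75, 28) = 28
N (Bob): min(0, 74, 85) = 0
O (Bob): min(88, 61, 88) = 61
L (Alice): max(28, 0, 61) = 61
K (Bob): min(61, 8, 74) = 8
Root (Alice): max(15, 8, 21) = 21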